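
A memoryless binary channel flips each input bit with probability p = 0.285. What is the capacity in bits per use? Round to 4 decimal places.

Binary symmetric channel: C = 1 − h₂(ε) where h₂ is the binary entropy function.
h₂(0.285) = −0.285·log₂0.285 − 0.715·log₂0.715 = 0.8622.
C = 1 − 0.8622 = 0.1378 bits per channel use.

0.1378 bits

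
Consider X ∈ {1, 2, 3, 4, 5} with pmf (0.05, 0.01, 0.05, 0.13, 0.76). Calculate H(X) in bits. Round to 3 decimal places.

H(X) = −Σ p·log₂ p.
  −(0.05)·log₂(0.05) = 0.2161
  −(0.01)·log₂(0.01) = 0.0664
  −(0.05)·log₂(0.05) = 0.2161
  −(0.13)·log₂(0.13) = 0.3826
  −(0.76)·log₂(0.76) = 0.3009
Sum: 0.2161 + 0.0664 + 0.2161 + 0.3826 + 0.3009 = 1.182 bits.

1.182 bits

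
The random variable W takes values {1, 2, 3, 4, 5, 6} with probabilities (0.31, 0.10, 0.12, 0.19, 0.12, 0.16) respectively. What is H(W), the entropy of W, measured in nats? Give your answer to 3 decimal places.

H(W) = −Σ p·ln p.
  −(0.31)·ln(0.31) = 0.3631
  −(0.10)·ln(0.10) = 0.2303
  −(0.12)·ln(0.12) = 0.2544
  −(0.19)·ln(0.19) = 0.3155
  −(0.12)·ln(0.12) = 0.2544
  −(0.16)·ln(0.16) = 0.2932
Sum: 0.3631 + 0.2303 + 0.2544 + 0.3155 + 0.2544 + 0.2932 = 1.711 nats.

1.711 nats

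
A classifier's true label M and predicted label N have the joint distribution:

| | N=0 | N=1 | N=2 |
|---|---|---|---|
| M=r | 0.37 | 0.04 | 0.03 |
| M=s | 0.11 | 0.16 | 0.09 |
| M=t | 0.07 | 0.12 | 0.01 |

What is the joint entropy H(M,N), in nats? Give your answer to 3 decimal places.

1.841 nats

H(M,N) = −Σ p(x,y)·ln p(x,y) over all 9 cells.
  cell (r,0): −0.37·ln0.37 = 0.3679
  cell (r,1): −0.04·ln0.04 = 0.1288
  cell (r,2): −0.03·ln0.03 = 0.1052
  cell (s,0): −0.11·ln0.11 = 0.2428
  cell (s,1): −0.16·ln0.16 = 0.2932
  cell (s,2): −0.09·ln0.09 = 0.2167
  cell (t,0): −0.07·ln0.07 = 0.1861
  cell (t,1): −0.12·ln0.12 = 0.2544
  cell (t,2): −0.01·ln0.01 = 0.0461
Sum = 1.841 nats.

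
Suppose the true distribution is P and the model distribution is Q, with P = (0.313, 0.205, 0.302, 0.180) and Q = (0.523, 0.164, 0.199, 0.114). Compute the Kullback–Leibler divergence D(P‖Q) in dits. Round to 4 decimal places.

0.0405 dits

D(P‖Q) = Σ p·log₁₀(p/q).
  0.313·log₁₀(0.313/0.523) = -0.06979
  0.205·log₁₀(0.205/0.164) = 0.01987
  0.302·log₁₀(0.302/0.199) = 0.05471
  0.180·log₁₀(0.180/0.114) = 0.03571
D(P‖Q) = 0.0405 dits.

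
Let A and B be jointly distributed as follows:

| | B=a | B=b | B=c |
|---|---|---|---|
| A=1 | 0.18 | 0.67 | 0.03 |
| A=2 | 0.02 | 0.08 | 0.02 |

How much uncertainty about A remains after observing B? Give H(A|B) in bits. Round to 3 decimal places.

0.510 bits

Marginals: p(A) = (0.8800, 0.1200), p(B) = (0.2000, 0.7500, 0.0500).
H(A|B) = Σ p(B) · H(A|B=·).
  B=a: p=0.2000, H(A|B=a) = 0.4690
  B=b: p=0.7500, H(A|B=b) = 0.4898
  B=c: p=0.0500, H(A|B=c) = 0.9710
Weighted sum = 0.510 bits.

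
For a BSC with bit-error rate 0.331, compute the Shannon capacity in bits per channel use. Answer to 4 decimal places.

Binary symmetric channel: C = 1 − h₂(ε) where h₂ is the binary entropy function.
h₂(0.331) = −0.331·log₂0.331 − 0.669·log₂0.669 = 0.9159.
C = 1 − 0.9159 = 0.0841 bits per channel use.

0.0841 bits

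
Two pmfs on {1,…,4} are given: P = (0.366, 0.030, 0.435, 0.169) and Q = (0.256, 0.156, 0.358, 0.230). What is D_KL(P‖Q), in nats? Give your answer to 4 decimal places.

D(P‖Q) = Σ p·ln(p/q).
  0.366·ln(0.366/0.256) = 0.13083
  0.030·ln(0.030/0.156) = -0.04946
  0.435·ln(0.435/0.358) = 0.08474
  0.169·ln(0.169/0.230) = -0.05208
D(P‖Q) = 0.1140 nats.

0.1140 nats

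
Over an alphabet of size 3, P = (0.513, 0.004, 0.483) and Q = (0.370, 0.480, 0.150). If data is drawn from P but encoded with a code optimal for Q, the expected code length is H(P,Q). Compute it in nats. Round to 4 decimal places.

1.4293 nats

H(P,Q) = −Σ p·ln q.
  −0.513·ln(0.370) = 0.51005
  −0.004·ln(0.480) = 0.00294
  −0.483·ln(0.150) = 0.91631
H(P,Q) = 1.4293 nats.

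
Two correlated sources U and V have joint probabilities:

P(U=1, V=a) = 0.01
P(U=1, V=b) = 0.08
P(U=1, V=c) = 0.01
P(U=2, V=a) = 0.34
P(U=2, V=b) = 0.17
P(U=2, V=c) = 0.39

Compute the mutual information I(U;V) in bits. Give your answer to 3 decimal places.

0.110 bits

Marginals: p(U) = (0.1000, 0.9000), p(V) = (0.3500, 0.2500, 0.4000).
I(U;V) = Σ p(x,y)·log₂[p(x,y)/(p(x)p(y))].
  (1,a): 0.01·log₂(0.2857) = -0.0181
  (1,b): 0.08·log₂(3.2000) = 0.1342
  (1,c): 0.01·log₂(0.2500) = -0.0200
  (2,a): 0.34·log₂(1.0794) = 0.0375
  (2,b): 0.17·log₂(0.7556) = -0.0687
  (2,c): 0.39·log₂(1.0833) = 0.0450
Sum = 0.110 bits.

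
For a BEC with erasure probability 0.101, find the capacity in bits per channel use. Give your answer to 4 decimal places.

Binary erasure channel: capacity C = 1 − ε.
C = 1 − 0.101 = 0.8990 bits per channel use.

0.8990 bits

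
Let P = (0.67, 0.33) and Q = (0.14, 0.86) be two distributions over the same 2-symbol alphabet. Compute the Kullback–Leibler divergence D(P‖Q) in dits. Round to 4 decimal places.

0.3183 dits

D(P‖Q) = Σ p·log₁₀(p/q).
  0.67·log₁₀(0.67/0.14) = 0.45556
  0.33·log₁₀(0.33/0.86) = -0.13727
D(P‖Q) = 0.3183 dits.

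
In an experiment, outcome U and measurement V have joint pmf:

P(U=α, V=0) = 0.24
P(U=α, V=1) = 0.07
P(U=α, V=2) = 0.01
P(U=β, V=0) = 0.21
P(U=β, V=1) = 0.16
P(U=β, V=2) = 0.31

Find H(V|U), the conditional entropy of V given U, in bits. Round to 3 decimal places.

Marginals: p(U) = (0.3200, 0.6800), p(V) = (0.4500, 0.2300, 0.3200).
H(V|U) = Σ p(U) · H(V|U=·).
  U=α: p=0.3200, H(V|U=α) = 0.9472
  U=β: p=0.6800, H(V|U=β) = 1.5313
Weighted sum = 1.344 bits.

1.344 bits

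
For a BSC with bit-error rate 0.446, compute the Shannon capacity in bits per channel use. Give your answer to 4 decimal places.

Binary symmetric channel: C = 1 − h₂(ε) where h₂ is the binary entropy function.
h₂(0.446) = −0.446·log₂0.446 − 0.554·log₂0.554 = 0.9916.
C = 1 − 0.9916 = 0.0084 bits per channel use.

0.0084 bits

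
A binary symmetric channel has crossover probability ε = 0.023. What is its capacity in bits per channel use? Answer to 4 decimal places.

0.8420 bits

Binary symmetric channel: C = 1 − h₂(ε) where h₂ is the binary entropy function.
h₂(0.023) = −0.023·log₂0.023 − 0.977·log₂0.977 = 0.1580.
C = 1 − 0.1580 = 0.8420 bits per channel use.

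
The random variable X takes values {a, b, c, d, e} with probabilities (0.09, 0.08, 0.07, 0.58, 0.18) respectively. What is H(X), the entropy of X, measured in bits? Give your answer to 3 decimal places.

1.774 bits

H(X) = −Σ p·log₂ p.
  −(0.09)·log₂(0.09) = 0.3127
  −(0.08)·log₂(0.08) = 0.2915
  −(0.07)·log₂(0.07) = 0.2686
  −(0.58)·log₂(0.58) = 0.4558
  −(0.18)·log₂(0.18) = 0.4453
Sum: 0.3127 + 0.2915 + 0.2686 + 0.4558 + 0.4453 = 1.774 bits.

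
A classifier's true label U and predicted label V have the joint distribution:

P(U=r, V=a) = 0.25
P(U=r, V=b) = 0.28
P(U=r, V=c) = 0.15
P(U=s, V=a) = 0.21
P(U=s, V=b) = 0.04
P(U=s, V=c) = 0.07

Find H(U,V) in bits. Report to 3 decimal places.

H(U,V) = −Σ p(x,y)·log₂ p(x,y) over all 6 cells.
  cell (r,a): −0.25·log₂0.25 = 0.5000
  cell (r,b): −0.28·log₂0.28 = 0.5142
  cell (r,c): −0.15·log₂0.15 = 0.4105
  cell (s,a): −0.21·log₂0.21 = 0.4728
  cell (s,b): −0.04·log₂0.04 = 0.1858
  cell (s,c): −0.07·log₂0.07 = 0.2686
Sum = 2.352 bits.

2.352 bits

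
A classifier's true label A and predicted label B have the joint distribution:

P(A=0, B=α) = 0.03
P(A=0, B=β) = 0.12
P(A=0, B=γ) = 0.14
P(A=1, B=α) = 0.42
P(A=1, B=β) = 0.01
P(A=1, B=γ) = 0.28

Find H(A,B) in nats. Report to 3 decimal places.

1.402 nats

H(A,B) = −Σ p(x,y)·ln p(x,y) over all 6 cells.
  cell (0,α): −0.03·ln0.03 = 0.1052
  cell (0,β): −0.12·ln0.12 = 0.2544
  cell (0,γ): −0.14·ln0.14 = 0.2753
  cell (1,α): −0.42·ln0.42 = 0.3644
  cell (1,β): −0.01·ln0.01 = 0.0461
  cell (1,γ): −0.28·ln0.28 = 0.3564
Sum = 1.402 nats.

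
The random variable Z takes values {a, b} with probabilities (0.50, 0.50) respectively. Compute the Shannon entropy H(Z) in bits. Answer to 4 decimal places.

H(Z) = −Σ p·log₂ p.
  −(0.50)·log₂(0.50) = 0.50000
  −(0.50)·log₂(0.50) = 0.50000
Sum: 0.50000 + 0.50000 = 1.0000 bits.

1.0000 bits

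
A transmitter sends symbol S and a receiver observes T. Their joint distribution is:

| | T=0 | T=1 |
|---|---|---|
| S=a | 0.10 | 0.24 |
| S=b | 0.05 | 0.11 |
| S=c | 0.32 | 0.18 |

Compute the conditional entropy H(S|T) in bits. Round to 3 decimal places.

Chain rule: H(S|T) = H(S,T) − H(T).
Marginals: p(S) = (0.3400, 0.1600, 0.5000), p(T) = (0.4700, 0.5300).
H(S,T) = 2.3641 bits; H(T) = 0.9974 bits.
H(S|T) = 2.3641 − 0.9974 = 1.367 bits.

1.367 bits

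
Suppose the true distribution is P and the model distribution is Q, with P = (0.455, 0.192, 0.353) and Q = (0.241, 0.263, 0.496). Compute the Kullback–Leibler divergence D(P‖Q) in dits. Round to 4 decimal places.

D(P‖Q) = Σ p·log₁₀(p/q).
  0.455·log₁₀(0.455/0.241) = 0.12558
  0.192·log₁₀(0.192/0.263) = -0.02624
  0.353·log₁₀(0.353/0.496) = -0.05214
D(P‖Q) = 0.0472 dits.

0.0472 dits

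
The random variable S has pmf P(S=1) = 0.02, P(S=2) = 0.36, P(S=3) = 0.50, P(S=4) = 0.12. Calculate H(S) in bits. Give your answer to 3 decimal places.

1.511 bits

H(S) = −Σ p·log₂ p.
  −(0.02)·log₂(0.02) = 0.1129
  −(0.36)·log₂(0.36) = 0.5306
  −(0.50)·log₂(0.50) = 0.5000
  −(0.12)·log₂(0.12) = 0.3671
Sum: 0.1129 + 0.5306 + 0.5000 + 0.3671 = 1.511 bits.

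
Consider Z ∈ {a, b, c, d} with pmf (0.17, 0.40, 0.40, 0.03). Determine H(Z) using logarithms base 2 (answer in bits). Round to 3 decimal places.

H(Z) = −Σ p·log₂ p.
  −(0.17)·log₂(0.17) = 0.4346
  −(0.40)·log₂(0.40) = 0.5288
  −(0.40)·log₂(0.40) = 0.5288
  −(0.03)·log₂(0.03) = 0.1518
Sum: 0.4346 + 0.5288 + 0.5288 + 0.1518 = 1.644 bits.

1.644 bits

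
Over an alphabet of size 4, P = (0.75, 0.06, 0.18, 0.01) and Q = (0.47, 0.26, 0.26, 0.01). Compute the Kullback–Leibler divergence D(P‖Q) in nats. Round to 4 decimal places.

D(P‖Q) = Σ p·ln(p/q).
  0.75·ln(0.75/0.47) = 0.35051
  0.06·ln(0.06/0.26) = -0.08798
  0.18·ln(0.18/0.26) = -0.06619
  0.01·ln(0.01/0.01) = 0.00000
D(P‖Q) = 0.1963 nats.

0.1963 nats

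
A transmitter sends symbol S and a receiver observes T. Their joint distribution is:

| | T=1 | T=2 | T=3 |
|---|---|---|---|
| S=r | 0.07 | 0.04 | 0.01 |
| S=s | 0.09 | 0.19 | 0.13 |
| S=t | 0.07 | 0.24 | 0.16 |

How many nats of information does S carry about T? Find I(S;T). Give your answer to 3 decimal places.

Marginals: p(S) = (0.1200, 0.4100, 0.4700), p(T) = (0.2300, 0.4700, 0.3000).
I(S;T) = Σ p(x,y)·ln[p(x,y)/(p(x)p(y))].
  (r,1): 0.07·ln(2.5362) = 0.0651
  (r,2): 0.04·ln(0.7092) = -0.0137
  (r,3): 0.01·ln(0.2778) = -0.0128
  (s,1): 0.09·ln(0.9544) = -0.0042
  (s,2): 0.19·ln(0.9860) = -0.0027
  (s,3): 0.13·ln(1.0569) = 0.0072
  (t,1): 0.07·ln(0.6475) = -0.0304
  (t,2): 0.24·ln(1.0865) = 0.0199
  (t,3): 0.16·ln(1.1348) = 0.0202
Sum = 0.049 nats.

0.049 nats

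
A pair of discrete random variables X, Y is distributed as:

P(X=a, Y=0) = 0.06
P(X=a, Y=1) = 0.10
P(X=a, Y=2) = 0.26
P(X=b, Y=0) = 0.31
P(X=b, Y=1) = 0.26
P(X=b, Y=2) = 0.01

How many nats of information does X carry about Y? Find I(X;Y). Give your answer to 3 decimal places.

Marginals: p(X) = (0.4200, 0.5800), p(Y) = (0.3700, 0.3600, 0.2700).
I(X;Y) = H(X) + H(Y) − H(X,Y).
H(X) = 0.6803, H(Y) = 1.0892, H(X,Y) = 1.5087.
I(X;Y) = 0.6803 + 1.0892 − 1.5087 = 0.261 nats.

0.261 nats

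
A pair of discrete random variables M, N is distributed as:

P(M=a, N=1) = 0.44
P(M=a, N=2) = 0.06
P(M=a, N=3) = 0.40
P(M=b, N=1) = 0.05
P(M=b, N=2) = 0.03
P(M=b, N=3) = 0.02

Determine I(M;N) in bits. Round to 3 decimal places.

0.037 bits

Marginals: p(M) = (0.9000, 0.1000), p(N) = (0.4900, 0.0900, 0.4200).
I(M;N) = H(M) + H(N) − H(M,N).
H(M) = 0.4690, H(N) = 1.3426, H(M,N) = 1.7742.
I(M;N) = 0.4690 + 1.3426 − 1.7742 = 0.037 bits.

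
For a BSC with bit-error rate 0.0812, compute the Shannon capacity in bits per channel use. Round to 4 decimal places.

Binary symmetric channel: C = 1 − h₂(ε) where h₂ is the binary entropy function.
h₂(0.0812) = −0.0812·log₂0.0812 − 0.9188·log₂0.9188 = 0.4064.
C = 1 − 0.4064 = 0.5936 bits per channel use.

0.5936 bits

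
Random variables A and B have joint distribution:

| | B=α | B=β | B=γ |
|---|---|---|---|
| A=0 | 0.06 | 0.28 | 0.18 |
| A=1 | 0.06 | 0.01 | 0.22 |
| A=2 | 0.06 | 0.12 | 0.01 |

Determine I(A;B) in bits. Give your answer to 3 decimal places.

0.293 bits

Marginals: p(A) = (0.5200, 0.2900, 0.1900), p(B) = (0.1800, 0.4100, 0.4100).
I(A;B) = H(A) + H(B) − H(A,B).
H(A) = 1.4637, H(B) = 1.5001, H(A,B) = 2.6706.
I(A;B) = 1.4637 + 1.5001 − 2.6706 = 0.293 bits.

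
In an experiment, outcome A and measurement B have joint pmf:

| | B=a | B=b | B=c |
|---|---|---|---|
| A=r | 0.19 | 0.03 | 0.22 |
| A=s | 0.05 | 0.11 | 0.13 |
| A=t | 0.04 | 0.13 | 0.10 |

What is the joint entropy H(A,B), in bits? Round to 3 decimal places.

H(A,B) = −Σ p(x,y)·log₂ p(x,y) over all 9 cells.
  cell (r,a): −0.19·log₂0.19 = 0.4552
  cell (r,b): −0.03·log₂0.03 = 0.1518
  cell (r,c): −0.22·log₂0.22 = 0.4806
  cell (s,a): −0.05·log₂0.05 = 0.2161
  cell (s,b): −0.11·log₂0.11 = 0.3503
  cell (s,c): −0.13·log₂0.13 = 0.3826
  cell (t,a): −0.04·log₂0.04 = 0.1858
  cell (t,b): −0.13·log₂0.13 = 0.3826
  cell (t,c): −0.10·log₂0.10 = 0.3322
Sum = 2.937 bits.

2.937 bits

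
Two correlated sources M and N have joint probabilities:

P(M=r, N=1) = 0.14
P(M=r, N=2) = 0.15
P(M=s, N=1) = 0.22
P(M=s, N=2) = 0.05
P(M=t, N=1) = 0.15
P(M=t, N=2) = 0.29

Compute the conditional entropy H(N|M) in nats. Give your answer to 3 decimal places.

Chain rule: H(N|M) = H(M,N) − H(M).
Marginals: p(M) = (0.2900, 0.2700, 0.4400), p(N) = (0.5100, 0.4900).
H(M,N) = 1.6863 nats; H(M) = 1.0737 nats.
H(N|M) = 1.6863 − 1.0737 = 0.613 nats.

0.613 nats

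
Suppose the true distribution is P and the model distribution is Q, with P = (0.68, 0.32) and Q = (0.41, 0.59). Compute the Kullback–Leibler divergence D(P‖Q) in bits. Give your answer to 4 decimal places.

D(P‖Q) = Σ p·log₂(p/q).
  0.68·log₂(0.68/0.41) = 0.49634
  0.32·log₂(0.32/0.59) = -0.28245
D(P‖Q) = 0.2139 bits.

0.2139 bits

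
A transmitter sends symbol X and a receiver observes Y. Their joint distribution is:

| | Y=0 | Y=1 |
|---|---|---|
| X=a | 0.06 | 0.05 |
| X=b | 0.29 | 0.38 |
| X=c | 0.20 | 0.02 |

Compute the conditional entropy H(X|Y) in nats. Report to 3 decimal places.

0.757 nats

Marginals: p(X) = (0.1100, 0.6700, 0.2200), p(Y) = (0.5500, 0.4500).
H(X|Y) = Σ p(Y) · H(X|Y=·).
  Y=0: p=0.5500, H(X|Y=0) = 0.9470
  Y=1: p=0.4500, H(X|Y=1) = 0.5253
Weighted sum = 0.757 nats.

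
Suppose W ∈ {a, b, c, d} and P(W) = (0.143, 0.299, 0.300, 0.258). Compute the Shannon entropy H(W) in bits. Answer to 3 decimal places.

1.947 bits

H(W) = −Σ p·log₂ p.
  −(0.143)·log₂(0.143) = 0.4012
  −(0.299)·log₂(0.299) = 0.5208
  −(0.300)·log₂(0.300) = 0.5211
  −(0.258)·log₂(0.258) = 0.5043
Sum: 0.4012 + 0.5208 + 0.5211 + 0.5043 = 1.947 bits.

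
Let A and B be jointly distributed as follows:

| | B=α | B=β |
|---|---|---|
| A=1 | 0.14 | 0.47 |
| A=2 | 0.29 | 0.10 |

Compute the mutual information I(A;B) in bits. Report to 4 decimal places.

0.1915 bits

Marginals: p(A) = (0.6100, 0.3900), p(B) = (0.4300, 0.5700).
I(A;B) = Σ p(x,y)·log₂[p(x,y)/(p(x)p(y))].
  (1,α): 0.14·log₂(0.5337) = -0.12681
  (1,β): 0.47·log₂(1.3517) = 0.20436
  (2,α): 0.29·log₂(1.7293) = 0.22915
  (2,β): 0.10·log₂(0.4498) = -0.11525
Sum = 0.1915 bits.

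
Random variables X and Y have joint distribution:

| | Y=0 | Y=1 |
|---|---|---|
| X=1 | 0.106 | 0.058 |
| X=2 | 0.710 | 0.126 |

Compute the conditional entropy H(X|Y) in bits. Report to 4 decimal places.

Marginals: p(X) = (0.1640, 0.8360), p(Y) = (0.8160, 0.1840).
H(X|Y) = Σ p(Y) · H(X|Y=·).
  Y=0: p=0.8160, H(X|Y=0) = 0.5572
  Y=1: p=0.1840, H(X|Y=1) = 0.8991
Weighted sum = 0.6201 bits.

0.6201 bits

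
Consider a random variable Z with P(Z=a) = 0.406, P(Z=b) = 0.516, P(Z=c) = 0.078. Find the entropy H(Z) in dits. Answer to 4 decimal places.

0.3936 dits

H(Z) = −Σ p·log₁₀ p.
  −(0.406)·log₁₀(0.406) = 0.15894
  −(0.516)·log₁₀(0.516) = 0.14827
  −(0.078)·log₁₀(0.078) = 0.08642
Sum: 0.15894 + 0.14827 + 0.08642 = 0.3936 dits.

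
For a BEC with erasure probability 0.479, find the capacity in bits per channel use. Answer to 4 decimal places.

Binary erasure channel: capacity C = 1 − ε.
C = 1 − 0.479 = 0.5210 bits per channel use.

0.5210 bits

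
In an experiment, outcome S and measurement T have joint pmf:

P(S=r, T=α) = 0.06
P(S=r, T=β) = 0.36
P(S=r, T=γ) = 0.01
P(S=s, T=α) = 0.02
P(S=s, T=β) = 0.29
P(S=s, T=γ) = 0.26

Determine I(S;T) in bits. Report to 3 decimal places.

0.215 bits

Marginals: p(S) = (0.4300, 0.5700), p(T) = (0.0800, 0.6500, 0.2700).
I(S;T) = H(S) + H(T) − H(S,T).
H(S) = 0.9858, H(T) = 1.2055, H(S,T) = 1.9767.
I(S;T) = 0.9858 + 1.2055 − 1.9767 = 0.215 bits.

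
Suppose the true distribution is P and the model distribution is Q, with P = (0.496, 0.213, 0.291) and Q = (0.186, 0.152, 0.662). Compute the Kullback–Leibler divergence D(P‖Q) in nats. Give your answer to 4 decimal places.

D(P‖Q) = Σ p·ln(p/q).
  0.496·ln(0.496/0.186) = 0.48649
  0.213·ln(0.213/0.152) = 0.07187
  0.291·ln(0.291/0.662) = -0.23919
D(P‖Q) = 0.3192 nats.

0.3192 nats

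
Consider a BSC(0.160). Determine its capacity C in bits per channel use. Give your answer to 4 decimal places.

0.3657 bits

Binary symmetric channel: C = 1 − h₂(ε) where h₂ is the binary entropy function.
h₂(0.160) = −0.160·log₂0.160 − 0.840·log₂0.840 = 0.6343.
C = 1 − 0.6343 = 0.3657 bits per channel use.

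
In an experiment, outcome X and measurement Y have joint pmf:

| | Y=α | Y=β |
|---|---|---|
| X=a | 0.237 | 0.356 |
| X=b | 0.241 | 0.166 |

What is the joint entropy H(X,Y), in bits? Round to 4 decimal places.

1.9475 bits

H(X,Y) = −Σ p(x,y)·log₂ p(x,y) over all 4 cells.
  cell (a,α): −0.237·log₂0.237 = 0.49226
  cell (a,β): −0.356·log₂0.356 = 0.53046
  cell (b,α): −0.241·log₂0.241 = 0.49475
  cell (b,β): −0.166·log₂0.166 = 0.43006
Sum = 1.9475 bits.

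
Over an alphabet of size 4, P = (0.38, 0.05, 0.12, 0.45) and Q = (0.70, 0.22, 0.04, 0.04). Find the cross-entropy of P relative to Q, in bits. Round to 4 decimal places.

2.9518 bits

H(P,Q) = −Σ p·log₂ q.
  −0.38·log₂(0.70) = 0.19554
  −0.05·log₂(0.22) = 0.10922
  −0.12·log₂(0.04) = 0.55726
  −0.45·log₂(0.04) = 2.08974
H(P,Q) = 2.9518 bits.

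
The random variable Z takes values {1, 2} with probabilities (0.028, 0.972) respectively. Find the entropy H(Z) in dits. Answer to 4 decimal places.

H(Z) = −Σ p·log₁₀ p.
  −(0.028)·log₁₀(0.028) = 0.04348
  −(0.972)·log₁₀(0.972) = 0.01199
Sum: 0.04348 + 0.01199 = 0.0555 dits.

0.0555 dits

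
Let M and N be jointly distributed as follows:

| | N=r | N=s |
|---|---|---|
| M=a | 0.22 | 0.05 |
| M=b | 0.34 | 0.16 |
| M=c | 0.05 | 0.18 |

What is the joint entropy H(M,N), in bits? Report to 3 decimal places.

H(M,N) = −Σ p(x,y)·log₂ p(x,y) over all 6 cells.
  cell (a,r): −0.22·log₂0.22 = 0.4806
  cell (a,s): −0.05·log₂0.05 = 0.2161
  cell (b,r): −0.34·log₂0.34 = 0.5292
  cell (b,s): −0.16·log₂0.16 = 0.4230
  cell (c,r): −0.05·log₂0.05 = 0.2161
  cell (c,s): −0.18·log₂0.18 = 0.4453
Sum = 2.310 bits.

2.310 bits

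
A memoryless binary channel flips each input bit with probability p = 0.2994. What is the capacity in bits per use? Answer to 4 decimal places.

Binary symmetric channel: C = 1 − h₂(ε) where h₂ is the binary entropy function.
h₂(0.2994) = −0.2994·log₂0.2994 − 0.7006·log₂0.7006 = 0.8806.
C = 1 − 0.8806 = 0.1194 bits per channel use.

0.1194 bits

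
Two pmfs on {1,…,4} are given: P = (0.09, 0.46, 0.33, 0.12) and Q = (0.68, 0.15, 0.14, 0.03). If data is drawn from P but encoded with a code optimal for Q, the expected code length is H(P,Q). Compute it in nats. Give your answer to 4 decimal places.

H(P,Q) = −Σ p·ln q.
  −0.09·ln(0.68) = 0.03471
  −0.46·ln(0.15) = 0.87268
  −0.33·ln(0.14) = 0.64882
  −0.12·ln(0.03) = 0.42079
H(P,Q) = 1.9770 nats.

1.9770 nats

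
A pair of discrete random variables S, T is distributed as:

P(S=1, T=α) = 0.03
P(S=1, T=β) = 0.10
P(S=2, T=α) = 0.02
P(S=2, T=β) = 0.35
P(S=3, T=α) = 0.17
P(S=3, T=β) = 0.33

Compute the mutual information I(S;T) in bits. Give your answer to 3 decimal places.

0.084 bits

Marginals: p(S) = (0.1300, 0.3700, 0.5000), p(T) = (0.2200, 0.7800).
I(S;T) = Σ p(x,y)·log₂[p(x,y)/(p(x)p(y))].
  (1,α): 0.03·log₂(1.0490) = 0.0021
  (1,β): 0.10·log₂(0.9862) = -0.0020
  (2,α): 0.02·log₂(0.2457) = -0.0405
  (2,β): 0.35·log₂(1.2128) = 0.0974
  (3,α): 0.17·log₂(1.5455) = 0.1068
  (3,β): 0.33·log₂(0.8462) = -0.0795
Sum = 0.084 bits.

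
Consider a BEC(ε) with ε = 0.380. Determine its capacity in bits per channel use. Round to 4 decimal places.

0.6200 bits

Binary erasure channel: capacity C = 1 − ε.
C = 1 − 0.380 = 0.6200 bits per channel use.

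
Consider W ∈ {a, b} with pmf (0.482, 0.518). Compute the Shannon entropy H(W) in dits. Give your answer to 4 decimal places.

H(W) = −Σ p·log₁₀ p.
  −(0.482)·log₁₀(0.482) = 0.15277
  −(0.518)·log₁₀(0.518) = 0.14798
Sum: 0.15277 + 0.14798 = 0.3007 dits.

0.3007 dits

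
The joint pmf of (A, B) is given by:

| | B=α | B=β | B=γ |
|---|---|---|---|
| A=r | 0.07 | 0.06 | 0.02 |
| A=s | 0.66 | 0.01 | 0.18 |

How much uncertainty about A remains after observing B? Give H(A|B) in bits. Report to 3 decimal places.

Marginals: p(A) = (0.1500, 0.8500), p(B) = (0.7300, 0.0700, 0.2000).
H(A|B) = Σ p(B) · H(A|B=·).
  B=α: p=0.7300, H(A|B=α) = 0.4558
  B=β: p=0.0700, H(A|B=β) = 0.5917
  B=γ: p=0.2000, H(A|B=γ) = 0.4690
Weighted sum = 0.468 bits.

0.468 bits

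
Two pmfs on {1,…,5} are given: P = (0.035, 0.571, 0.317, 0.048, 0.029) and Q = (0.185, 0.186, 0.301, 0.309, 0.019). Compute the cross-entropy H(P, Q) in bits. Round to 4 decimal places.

H(P,Q) = −Σ p·log₂ q.
  −0.035·log₂(0.185) = 0.08520
  −0.571·log₂(0.186) = 1.38560
  −0.317·log₂(0.301) = 0.54910
  −0.048·log₂(0.309) = 0.08133
  −0.029·log₂(0.019) = 0.16582
H(P,Q) = 2.2670 bits.

2.2670 bits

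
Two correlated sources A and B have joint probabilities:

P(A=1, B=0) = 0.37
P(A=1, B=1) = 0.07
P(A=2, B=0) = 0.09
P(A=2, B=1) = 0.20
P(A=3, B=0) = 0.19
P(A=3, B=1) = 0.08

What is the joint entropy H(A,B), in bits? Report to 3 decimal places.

2.323 bits

H(A,B) = −Σ p(x,y)·log₂ p(x,y) over all 6 cells.
  cell (1,0): −0.37·log₂0.37 = 0.5307
  cell (1,1): −0.07·log₂0.07 = 0.2686
  cell (2,0): −0.09·log₂0.09 = 0.3127
  cell (2,1): −0.20·log₂0.20 = 0.4644
  cell (3,0): −0.19·log₂0.19 = 0.4552
  cell (3,1): −0.08·log₂0.08 = 0.2915
Sum = 2.323 bits.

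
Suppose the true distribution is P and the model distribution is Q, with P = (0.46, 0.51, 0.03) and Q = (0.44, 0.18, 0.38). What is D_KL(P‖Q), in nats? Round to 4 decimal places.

0.4754 nats

D(P‖Q) = Σ p·ln(p/q).
  0.46·ln(0.46/0.44) = 0.02045
  0.51·ln(0.51/0.18) = 0.53114
  0.03·ln(0.03/0.38) = -0.07617
D(P‖Q) = 0.4754 nats.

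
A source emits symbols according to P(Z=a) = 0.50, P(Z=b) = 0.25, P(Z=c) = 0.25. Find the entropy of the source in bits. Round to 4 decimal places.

H(Z) = −Σ p·log₂ p.
  −(0.50)·log₂(0.50) = 0.50000
  −(0.25)·log₂(0.25) = 0.50000
  −(0.25)·log₂(0.25) = 0.50000
Sum: 0.50000 + 0.50000 + 0.50000 = 1.5000 bits.

1.5000 bits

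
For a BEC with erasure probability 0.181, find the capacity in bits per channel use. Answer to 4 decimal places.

Binary erasure channel: capacity C = 1 − ε.
C = 1 − 0.181 = 0.8190 bits per channel use.

0.8190 bits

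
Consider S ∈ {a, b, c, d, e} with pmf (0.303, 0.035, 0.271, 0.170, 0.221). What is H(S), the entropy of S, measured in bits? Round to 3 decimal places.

H(S) = −Σ p·log₂ p.
  −(0.303)·log₂(0.303) = 0.5220
  −(0.035)·log₂(0.035) = 0.1693
  −(0.271)·log₂(0.271) = 0.5105
  −(0.170)·log₂(0.170) = 0.4346
  −(0.221)·log₂(0.221) = 0.4813
Sum: 0.5220 + 0.1693 + 0.5105 + 0.4346 + 0.4813 = 2.118 bits.

2.118 bits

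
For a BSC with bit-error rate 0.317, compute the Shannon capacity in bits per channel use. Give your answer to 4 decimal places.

0.0989 bits

Binary symmetric channel: C = 1 − h₂(ε) where h₂ is the binary entropy function.
h₂(0.317) = −0.317·log₂0.317 − 0.683·log₂0.683 = 0.9011.
C = 1 − 0.9011 = 0.0989 bits per channel use.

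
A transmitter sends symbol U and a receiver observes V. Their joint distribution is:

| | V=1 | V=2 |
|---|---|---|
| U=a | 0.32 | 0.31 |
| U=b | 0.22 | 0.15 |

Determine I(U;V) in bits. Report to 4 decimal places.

Marginals: p(U) = (0.6300, 0.3700), p(V) = (0.5400, 0.4600).
I(U;V) = Σ p(x,y)·log₂[p(x,y)/(p(x)p(y))].
  (a,1): 0.32·log₂(0.9406) = -0.02826
  (a,2): 0.31·log₂(1.0697) = 0.03014
  (b,1): 0.22·log₂(1.1011) = 0.03057
  (b,2): 0.15·log₂(0.8813) = -0.02734
Sum = 0.0051 bits.

0.0051 bits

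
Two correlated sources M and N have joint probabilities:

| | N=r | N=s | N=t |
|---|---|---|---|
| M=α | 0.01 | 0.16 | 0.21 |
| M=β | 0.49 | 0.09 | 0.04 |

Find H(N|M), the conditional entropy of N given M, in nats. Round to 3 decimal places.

0.698 nats

Marginals: p(M) = (0.3800, 0.6200), p(N) = (0.5000, 0.2500, 0.2500).
H(N|M) = Σ p(M) · H(N|M=·).
  M=α: p=0.3800, H(N|M=α) = 0.7877
  M=β: p=0.6200, H(N|M=β) = 0.6430
Weighted sum = 0.698 nats.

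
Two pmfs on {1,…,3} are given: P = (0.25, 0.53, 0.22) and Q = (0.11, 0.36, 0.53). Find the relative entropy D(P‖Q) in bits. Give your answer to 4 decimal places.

0.3128 bits

D(P‖Q) = Σ p·log₂(p/q).
  0.25·log₂(0.25/0.11) = 0.29611
  0.53·log₂(0.53/0.36) = 0.29574
  0.22·log₂(0.22/0.53) = -0.27907
D(P‖Q) = 0.3128 bits.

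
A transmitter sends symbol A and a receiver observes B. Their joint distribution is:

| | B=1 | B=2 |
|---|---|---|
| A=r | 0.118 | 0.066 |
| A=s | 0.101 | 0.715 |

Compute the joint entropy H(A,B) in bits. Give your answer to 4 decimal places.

H(A,B) = −Σ p(x,y)·log₂ p(x,y) over all 4 cells.
  cell (r,1): −0.118·log₂0.118 = 0.36381
  cell (r,2): −0.066·log₂0.066 = 0.25881
  cell (s,1): −0.101·log₂0.101 = 0.33406
  cell (s,2): −0.715·log₂0.715 = 0.34605
Sum = 1.3027 bits.

1.3027 bits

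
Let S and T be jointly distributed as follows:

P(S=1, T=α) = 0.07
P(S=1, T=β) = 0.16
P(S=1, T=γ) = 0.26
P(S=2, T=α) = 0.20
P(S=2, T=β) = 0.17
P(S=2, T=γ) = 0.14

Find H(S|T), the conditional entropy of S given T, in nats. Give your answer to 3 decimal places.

Chain rule: H(S|T) = H(S,T) − H(T).
Marginals: p(S) = (0.4900, 0.5100), p(T) = (0.2700, 0.3300, 0.4000).
H(S,T) = 1.7280 nats; H(T) = 1.0859 nats.
H(S|T) = 1.7280 − 1.0859 = 0.642 nats.

0.642 nats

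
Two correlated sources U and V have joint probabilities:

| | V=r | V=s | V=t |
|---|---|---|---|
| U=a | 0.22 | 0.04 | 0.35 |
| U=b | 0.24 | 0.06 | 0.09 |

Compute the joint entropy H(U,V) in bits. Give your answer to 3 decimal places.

2.247 bits

H(U,V) = −Σ p(x,y)·log₂ p(x,y) over all 6 cells.
  cell (a,r): −0.22·log₂0.22 = 0.4806
  cell (a,s): −0.04·log₂0.04 = 0.1858
  cell (a,t): −0.35·log₂0.35 = 0.5301
  cell (b,r): −0.24·log₂0.24 = 0.4941
  cell (b,s): −0.06·log₂0.06 = 0.2435
  cell (b,t): −0.09·log₂0.09 = 0.3127
Sum = 2.247 bits.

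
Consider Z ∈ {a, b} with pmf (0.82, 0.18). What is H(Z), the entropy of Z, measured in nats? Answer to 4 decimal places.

0.4714 nats

H(Z) = −Σ p·ln p.
  −(0.82)·ln(0.82) = 0.16273
  −(0.18)·ln(0.18) = 0.30866
Sum: 0.16273 + 0.30866 = 0.4714 nats.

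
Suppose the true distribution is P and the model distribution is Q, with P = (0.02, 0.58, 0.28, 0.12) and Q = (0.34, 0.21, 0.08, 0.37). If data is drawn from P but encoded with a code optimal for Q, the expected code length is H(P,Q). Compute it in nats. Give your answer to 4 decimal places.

1.7533 nats

H(P,Q) = −Σ p·ln q.
  −0.02·ln(0.34) = 0.02158
  −0.58·ln(0.21) = 0.90518
  −0.28·ln(0.08) = 0.70720
  −0.12·ln(0.37) = 0.11931
H(P,Q) = 1.7533 nats.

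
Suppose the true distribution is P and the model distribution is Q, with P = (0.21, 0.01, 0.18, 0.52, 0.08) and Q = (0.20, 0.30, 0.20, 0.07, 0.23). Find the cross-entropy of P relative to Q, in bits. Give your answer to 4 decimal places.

3.0875 bits

H(P,Q) = −Σ p·log₂ q.
  −0.21·log₂(0.20) = 0.48760
  −0.01·log₂(0.30) = 0.01737
  −0.18·log₂(0.20) = 0.41795
  −0.52·log₂(0.07) = 1.99498
  −0.08·log₂(0.23) = 0.16962
H(P,Q) = 3.0875 bits.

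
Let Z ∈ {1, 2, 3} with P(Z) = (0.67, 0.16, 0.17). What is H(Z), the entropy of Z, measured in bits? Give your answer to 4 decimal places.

H(Z) = −Σ p·log₂ p.
  −(0.67)·log₂(0.67) = 0.38710
  −(0.16)·log₂(0.16) = 0.42302
  −(0.17)·log₂(0.17) = 0.43459
Sum: 0.38710 + 0.42302 + 0.43459 = 1.2447 bits.

1.2447 bits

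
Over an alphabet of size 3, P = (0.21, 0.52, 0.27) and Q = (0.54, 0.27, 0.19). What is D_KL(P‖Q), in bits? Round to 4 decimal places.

D(P‖Q) = Σ p·log₂(p/q).
  0.21·log₂(0.21/0.54) = -0.28614
  0.52·log₂(0.52/0.27) = 0.49169
  0.27·log₂(0.27/0.19) = 0.13688
D(P‖Q) = 0.3424 bits.

0.3424 bits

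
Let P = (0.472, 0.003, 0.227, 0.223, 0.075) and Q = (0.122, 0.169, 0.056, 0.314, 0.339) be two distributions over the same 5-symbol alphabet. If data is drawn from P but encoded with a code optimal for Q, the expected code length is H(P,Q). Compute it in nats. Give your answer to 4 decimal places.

H(P,Q) = −Σ p·ln q.
  −0.472·ln(0.122) = 0.99296
  −0.003·ln(0.169) = 0.00533
  −0.227·ln(0.056) = 0.65431
  −0.223·ln(0.314) = 0.25831
  −0.075·ln(0.339) = 0.08113
H(P,Q) = 1.9920 nats.

1.9920 nats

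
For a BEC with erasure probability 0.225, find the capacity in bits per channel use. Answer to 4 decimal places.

0.7750 bits

Binary erasure channel: capacity C = 1 − ε.
C = 1 − 0.225 = 0.7750 bits per channel use.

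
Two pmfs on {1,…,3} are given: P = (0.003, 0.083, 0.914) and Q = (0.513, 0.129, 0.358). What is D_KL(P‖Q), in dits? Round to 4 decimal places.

0.3495 dits

D(P‖Q) = Σ p·log₁₀(p/q).
  0.003·log₁₀(0.003/0.513) = -0.00670
  0.083·log₁₀(0.083/0.129) = -0.01590
  0.914·log₁₀(0.914/0.358) = 0.37206
D(P‖Q) = 0.3495 dits.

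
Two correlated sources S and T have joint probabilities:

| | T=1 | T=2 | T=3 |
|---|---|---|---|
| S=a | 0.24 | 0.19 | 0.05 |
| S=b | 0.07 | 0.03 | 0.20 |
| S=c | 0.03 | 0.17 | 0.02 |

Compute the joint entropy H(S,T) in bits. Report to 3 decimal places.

2.749 bits

H(S,T) = −Σ p(x,y)·log₂ p(x,y) over all 9 cells.
  cell (a,1): −0.24·log₂0.24 = 0.4941
  cell (a,2): −0.19·log₂0.19 = 0.4552
  cell (a,3): −0.05·log₂0.05 = 0.2161
  cell (b,1): −0.07·log₂0.07 = 0.2686
  cell (b,2): −0.03·log₂0.03 = 0.1518
  cell (b,3): −0.20·log₂0.20 = 0.4644
  cell (c,1): −0.03·log₂0.03 = 0.1518
  cell (c,2): −0.17·log₂0.17 = 0.4346
  cell (c,3): −0.02·log₂0.02 = 0.1129
Sum = 2.749 bits.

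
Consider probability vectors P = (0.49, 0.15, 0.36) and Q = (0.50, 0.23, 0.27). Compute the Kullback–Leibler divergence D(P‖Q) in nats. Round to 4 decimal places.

0.0295 nats

D(P‖Q) = Σ p·ln(p/q).
  0.49·ln(0.49/0.50) = -0.00990
  0.15·ln(0.15/0.23) = -0.06412
  0.36·ln(0.36/0.27) = 0.10357
D(P‖Q) = 0.0295 nats.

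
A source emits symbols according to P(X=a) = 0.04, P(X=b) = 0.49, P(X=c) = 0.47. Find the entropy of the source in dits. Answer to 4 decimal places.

0.3618 dits

H(X) = −Σ p·log₁₀ p.
  −(0.04)·log₁₀(0.04) = 0.05592
  −(0.49)·log₁₀(0.49) = 0.15180
  −(0.47)·log₁₀(0.47) = 0.15411
Sum: 0.05592 + 0.15180 + 0.15411 = 0.3618 dits.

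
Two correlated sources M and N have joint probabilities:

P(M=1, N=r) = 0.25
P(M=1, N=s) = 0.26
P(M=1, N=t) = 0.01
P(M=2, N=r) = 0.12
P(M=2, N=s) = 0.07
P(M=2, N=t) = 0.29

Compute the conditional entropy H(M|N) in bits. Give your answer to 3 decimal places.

0.646 bits

Marginals: p(M) = (0.5200, 0.4800), p(N) = (0.3700, 0.3300, 0.3000).
H(M|N) = Σ p(N) · H(M|N=·).
  N=r: p=0.3700, H(M|N=r) = 0.9090
  N=s: p=0.3300, H(M|N=s) = 0.7455
  N=t: p=0.3000, H(M|N=t) = 0.2108
Weighted sum = 0.646 bits.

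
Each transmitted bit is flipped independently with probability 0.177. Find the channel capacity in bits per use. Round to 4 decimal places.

Binary symmetric channel: C = 1 − h₂(ε) where h₂ is the binary entropy function.
h₂(0.177) = −0.177·log₂0.177 − 0.823·log₂0.823 = 0.6735.
C = 1 − 0.6735 = 0.3265 bits per channel use.

0.3265 bits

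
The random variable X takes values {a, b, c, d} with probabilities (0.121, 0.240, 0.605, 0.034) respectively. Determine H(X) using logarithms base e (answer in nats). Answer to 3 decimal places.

H(X) = −Σ p·ln p.
  −(0.121)·ln(0.121) = 0.2555
  −(0.240)·ln(0.240) = 0.3425
  −(0.605)·ln(0.605) = 0.3040
  −(0.034)·ln(0.034) = 0.1150
Sum: 0.2555 + 0.3425 + 0.3040 + 0.1150 = 1.017 nats.

1.017 nats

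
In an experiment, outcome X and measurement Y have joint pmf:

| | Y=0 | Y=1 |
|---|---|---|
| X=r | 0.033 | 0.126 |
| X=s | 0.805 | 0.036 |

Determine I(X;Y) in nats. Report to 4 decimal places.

Marginals: p(X) = (0.1590, 0.8410), p(Y) = (0.8380, 0.1620).
I(X;Y) = H(X) + H(Y) − H(X,Y).
H(X) = 0.4380, H(Y) = 0.4430, H(X,Y) = 0.6679.
I(X;Y) = 0.4380 + 0.4430 − 0.6679 = 0.2131 nats.

0.2131 nats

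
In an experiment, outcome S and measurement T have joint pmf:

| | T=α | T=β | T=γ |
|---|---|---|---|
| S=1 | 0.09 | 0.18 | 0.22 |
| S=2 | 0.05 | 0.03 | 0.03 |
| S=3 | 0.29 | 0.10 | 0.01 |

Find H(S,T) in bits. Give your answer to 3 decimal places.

H(S,T) = −Σ p(x,y)·log₂ p(x,y) over all 9 cells.
  cell (1,α): −0.09·log₂0.09 = 0.3127
  cell (1,β): −0.18·log₂0.18 = 0.4453
  cell (1,γ): −0.22·log₂0.22 = 0.4806
  cell (2,α): −0.05·log₂0.05 = 0.2161
  cell (2,β): −0.03·log₂0.03 = 0.1518
  cell (2,γ): −0.03·log₂0.03 = 0.1518
  cell (3,α): −0.29·log₂0.29 = 0.5179
  cell (3,β): −0.10·log₂0.10 = 0.3322
  cell (3,γ): −0.01·log₂0.01 = 0.0664
Sum = 2.675 bits.

2.675 bits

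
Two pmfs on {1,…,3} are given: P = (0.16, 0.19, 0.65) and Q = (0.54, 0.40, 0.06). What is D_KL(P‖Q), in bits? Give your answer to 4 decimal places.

1.7495 bits

D(P‖Q) = Σ p·log₂(p/q).
  0.16·log₂(0.16/0.54) = -0.28078
  0.19·log₂(0.19/0.40) = -0.20406
  0.65·log₂(0.65/0.06) = 2.23431
D(P‖Q) = 1.7495 bits.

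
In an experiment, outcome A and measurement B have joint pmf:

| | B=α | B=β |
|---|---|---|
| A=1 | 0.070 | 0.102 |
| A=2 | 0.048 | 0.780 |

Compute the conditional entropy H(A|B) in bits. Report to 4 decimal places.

Chain rule: H(A|B) = H(A,B) − H(B).
Marginals: p(A) = (0.1720, 0.8280), p(B) = (0.1180, 0.8820).
H(A,B) = 1.0944 bits; H(B) = 0.5236 bits.
H(A|B) = 1.0944 − 0.5236 = 0.5708 bits.

0.5708 bits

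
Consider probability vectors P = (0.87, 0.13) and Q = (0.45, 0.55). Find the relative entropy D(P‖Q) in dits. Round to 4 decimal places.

0.1677 dits

D(P‖Q) = Σ p·log₁₀(p/q).
  0.87·log₁₀(0.87/0.45) = 0.24909
  0.13·log₁₀(0.13/0.55) = -0.08143
D(P‖Q) = 0.1677 dits.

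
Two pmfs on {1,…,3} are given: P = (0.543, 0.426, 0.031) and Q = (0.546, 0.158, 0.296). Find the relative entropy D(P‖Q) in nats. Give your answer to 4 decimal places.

D(P‖Q) = Σ p·ln(p/q).
  0.543·ln(0.543/0.546) = -0.00299
  0.426·ln(0.426/0.158) = 0.42253
  0.031·ln(0.031/0.296) = -0.06995
D(P‖Q) = 0.3496 nats.

0.3496 nats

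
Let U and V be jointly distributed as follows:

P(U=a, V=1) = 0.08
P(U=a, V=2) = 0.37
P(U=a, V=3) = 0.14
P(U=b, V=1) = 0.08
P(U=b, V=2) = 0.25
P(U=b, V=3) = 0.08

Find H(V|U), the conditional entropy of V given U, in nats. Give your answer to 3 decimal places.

0.919 nats

Marginals: p(U) = (0.5900, 0.4100), p(V) = (0.1600, 0.6200, 0.2200).
H(V|U) = Σ p(U) · H(V|U=·).
  U=a: p=0.5900, H(V|U=a) = 0.9049
  U=b: p=0.4100, H(V|U=b) = 0.9394
Weighted sum = 0.919 nats.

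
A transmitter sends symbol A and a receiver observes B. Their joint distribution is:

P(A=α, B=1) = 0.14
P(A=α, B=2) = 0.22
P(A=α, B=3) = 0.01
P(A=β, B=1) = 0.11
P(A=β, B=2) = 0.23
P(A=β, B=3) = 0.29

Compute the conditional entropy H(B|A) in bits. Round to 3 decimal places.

1.349 bits

Chain rule: H(B|A) = H(A,B) − H(A).
Marginals: p(A) = (0.3700, 0.6300), p(B) = (0.2500, 0.4500, 0.3000).
H(A,B) = 2.3000 bits; H(A) = 0.9507 bits.
H(B|A) = 2.3000 − 0.9507 = 1.349 bits.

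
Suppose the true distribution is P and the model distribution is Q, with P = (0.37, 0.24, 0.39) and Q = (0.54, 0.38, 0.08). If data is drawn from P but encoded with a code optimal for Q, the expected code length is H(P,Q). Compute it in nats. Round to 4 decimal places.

1.4452 nats

H(P,Q) = −Σ p·ln q.
  −0.37·ln(0.54) = 0.22799
  −0.24·ln(0.38) = 0.23222
  −0.39·ln(0.08) = 0.98503
H(P,Q) = 1.4452 nats.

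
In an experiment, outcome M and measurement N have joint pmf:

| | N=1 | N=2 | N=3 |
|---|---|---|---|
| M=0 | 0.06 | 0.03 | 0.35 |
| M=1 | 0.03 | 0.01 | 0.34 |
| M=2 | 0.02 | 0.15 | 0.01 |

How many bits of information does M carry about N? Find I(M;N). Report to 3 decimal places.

Marginals: p(M) = (0.4400, 0.3800, 0.1800), p(N) = (0.1100, 0.1900, 0.7000).
I(M;N) = H(M) + H(N) − H(M,N).
H(M) = 1.4969, H(N) = 1.1657, H(M,N) = 2.2626.
I(M;N) = 1.4969 + 1.1657 − 2.2626 = 0.400 bits.

0.400 bits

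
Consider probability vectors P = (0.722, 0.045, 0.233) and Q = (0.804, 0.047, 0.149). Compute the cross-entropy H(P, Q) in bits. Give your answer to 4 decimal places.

1.0657 bits

H(P,Q) = −Σ p·log₂ q.
  −0.722·log₂(0.804) = 0.22724
  −0.045·log₂(0.047) = 0.19850
  −0.233·log₂(0.149) = 0.63996
H(P,Q) = 1.0657 bits.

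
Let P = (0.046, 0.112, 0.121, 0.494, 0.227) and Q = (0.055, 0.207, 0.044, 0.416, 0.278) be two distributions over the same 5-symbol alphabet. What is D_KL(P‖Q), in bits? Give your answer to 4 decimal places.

0.1216 bits

D(P‖Q) = Σ p·log₂(p/q).
  0.046·log₂(0.046/0.055) = -0.01186
  0.112·log₂(0.112/0.207) = -0.09925
  0.121·log₂(0.121/0.044) = 0.17659
  0.494·log₂(0.494/0.416) = 0.12248
  0.227·log₂(0.227/0.278) = -0.06637
D(P‖Q) = 0.1216 bits.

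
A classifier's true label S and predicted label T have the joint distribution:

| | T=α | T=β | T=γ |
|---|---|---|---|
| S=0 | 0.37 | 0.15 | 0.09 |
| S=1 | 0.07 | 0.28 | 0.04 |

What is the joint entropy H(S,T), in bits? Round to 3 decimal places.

2.222 bits

H(S,T) = −Σ p(x,y)·log₂ p(x,y) over all 6 cells.
  cell (0,α): −0.37·log₂0.37 = 0.5307
  cell (0,β): −0.15·log₂0.15 = 0.4105
  cell (0,γ): −0.09·log₂0.09 = 0.3127
  cell (1,α): −0.07·log₂0.07 = 0.2686
  cell (1,β): −0.28·log₂0.28 = 0.5142
  cell (1,γ): −0.04·log₂0.04 = 0.1858
Sum = 2.222 bits.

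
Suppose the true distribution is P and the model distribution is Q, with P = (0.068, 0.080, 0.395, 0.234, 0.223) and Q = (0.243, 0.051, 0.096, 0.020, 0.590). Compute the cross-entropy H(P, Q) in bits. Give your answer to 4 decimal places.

3.3081 bits

H(P,Q) = −Σ p·log₂ q.
  −0.068·log₂(0.243) = 0.13879
  −0.080·log₂(0.051) = 0.34347
  −0.395·log₂(0.096) = 1.33542
  −0.234·log₂(0.020) = 1.32066
  −0.223·log₂(0.590) = 0.16975
H(P,Q) = 3.3081 bits.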